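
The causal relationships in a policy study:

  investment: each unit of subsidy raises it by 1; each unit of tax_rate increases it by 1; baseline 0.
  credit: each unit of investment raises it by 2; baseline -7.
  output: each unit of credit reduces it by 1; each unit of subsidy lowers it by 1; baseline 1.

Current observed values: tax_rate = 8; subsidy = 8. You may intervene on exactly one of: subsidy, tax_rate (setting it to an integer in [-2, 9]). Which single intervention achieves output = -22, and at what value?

set tax_rate = 3

Intervening on subsidy: output = -3*subsidy - 8. Reaching -22 requires subsidy = 14/3, not an integer.
Intervening on tax_rate: with other inputs at their observed values, output = -2*tax_rate - 16. Solving for -22 gives tax_rate = 3, within [-2, 9].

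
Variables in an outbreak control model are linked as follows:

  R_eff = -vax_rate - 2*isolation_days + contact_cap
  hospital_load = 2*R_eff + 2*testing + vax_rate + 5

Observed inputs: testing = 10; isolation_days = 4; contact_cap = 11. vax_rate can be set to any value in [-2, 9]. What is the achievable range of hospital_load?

Substituting into the R_eff equation gives R_eff = -vax_rate + 3.
hospital_load becomes -vax_rate + 31.
Linear in vax_rate, so extremes are at the endpoints: vax_rate = -2 gives hospital_load = 33; vax_rate = 9 gives hospital_load = 22.

22 to 33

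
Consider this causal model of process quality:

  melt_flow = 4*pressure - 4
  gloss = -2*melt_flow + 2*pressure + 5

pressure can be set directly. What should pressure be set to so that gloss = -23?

pressure = 6

Substituting into the gloss equation gives gloss = -6*pressure + 13.
Solve -6*pressure + 13 = -23: pressure = (-23 - 13) / -6 = 6.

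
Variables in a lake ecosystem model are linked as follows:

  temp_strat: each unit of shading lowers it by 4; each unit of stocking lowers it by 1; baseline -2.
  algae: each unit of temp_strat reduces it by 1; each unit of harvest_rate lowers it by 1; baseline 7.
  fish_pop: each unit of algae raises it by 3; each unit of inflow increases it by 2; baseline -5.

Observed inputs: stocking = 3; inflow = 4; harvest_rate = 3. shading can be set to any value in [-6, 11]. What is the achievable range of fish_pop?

-42 to 162

Substituting into the temp_strat equation gives temp_strat = -4*shading - 5.
Substituting into the algae equation gives algae = 4*shading + 9.
fish_pop becomes 12*shading + 30.
Linear in shading, so extremes are at the endpoints: shading = -6 gives fish_pop = -42; shading = 11 gives fish_pop = 162.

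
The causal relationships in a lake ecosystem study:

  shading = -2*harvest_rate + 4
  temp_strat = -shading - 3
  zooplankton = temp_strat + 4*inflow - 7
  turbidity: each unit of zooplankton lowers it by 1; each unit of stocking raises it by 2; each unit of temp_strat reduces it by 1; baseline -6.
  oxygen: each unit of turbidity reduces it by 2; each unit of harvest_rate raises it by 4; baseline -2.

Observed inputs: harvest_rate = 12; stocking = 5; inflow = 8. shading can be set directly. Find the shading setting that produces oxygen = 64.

shading = 3

Intervening on shading fixes its value directly, overriding its dependence on harvest_rate.
Substituting into the zooplankton equation gives zooplankton = -shading + 22.
Substituting into the turbidity equation gives turbidity = 2*shading - 15.
So oxygen = -4*shading + 76.
Solve -4*shading + 76 = 64: shading = (64 - 76) / -4 = 3.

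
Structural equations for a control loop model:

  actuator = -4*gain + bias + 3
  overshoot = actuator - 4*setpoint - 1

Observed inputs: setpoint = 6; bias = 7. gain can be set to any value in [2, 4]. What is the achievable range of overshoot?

Substituting into the actuator equation gives actuator = -4*gain + 10.
overshoot becomes -4*gain - 15.
Linear in gain, so extremes are at the endpoints: gain = 2 gives overshoot = -23; gain = 4 gives overshoot = -31.

-31 to -23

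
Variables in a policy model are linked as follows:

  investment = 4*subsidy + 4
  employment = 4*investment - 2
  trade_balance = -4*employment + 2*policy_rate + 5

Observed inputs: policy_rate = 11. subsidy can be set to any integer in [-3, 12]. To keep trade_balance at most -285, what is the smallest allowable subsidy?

subsidy = 4

Substituting into the employment equation gives employment = 16*subsidy + 14.
So trade_balance = -64*subsidy - 29.
Require -64*subsidy - 29 ≤ -285, so subsidy ≥ 4.
The smallest integer in [-3, 12] satisfying this is 4.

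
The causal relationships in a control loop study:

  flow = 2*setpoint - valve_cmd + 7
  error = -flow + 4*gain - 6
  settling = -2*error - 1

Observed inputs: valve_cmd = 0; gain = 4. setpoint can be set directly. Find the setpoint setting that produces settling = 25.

Substituting into the flow equation gives flow = 2*setpoint + 7.
error becomes -2*setpoint + 3.
So settling = 4*setpoint - 7.
Solve 4*setpoint - 7 = 25: setpoint = (25 + 7) / 4 = 8.

setpoint = 8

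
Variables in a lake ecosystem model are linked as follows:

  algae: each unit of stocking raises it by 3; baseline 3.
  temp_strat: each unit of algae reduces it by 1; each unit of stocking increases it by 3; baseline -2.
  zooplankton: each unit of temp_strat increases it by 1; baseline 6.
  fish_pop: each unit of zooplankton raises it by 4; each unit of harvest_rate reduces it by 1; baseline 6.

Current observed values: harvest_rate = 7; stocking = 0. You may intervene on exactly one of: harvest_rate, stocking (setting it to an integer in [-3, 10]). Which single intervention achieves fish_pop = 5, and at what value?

Intervening on harvest_rate: with other inputs at their observed values, fish_pop = -harvest_rate + 10. Solving for 5 gives harvest_rate = 5, within [-3, 10].
Intervening on stocking: the paths from stocking to fish_pop cancel (net effect zero), leaving fish_pop = 3; 5 is unreachable this way.

set harvest_rate = 5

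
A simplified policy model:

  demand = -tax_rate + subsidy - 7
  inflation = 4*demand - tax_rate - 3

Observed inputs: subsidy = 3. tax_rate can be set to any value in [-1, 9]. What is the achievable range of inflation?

Substituting into the demand equation gives demand = -tax_rate - 4.
Substituting into the inflation equation gives inflation = -5*tax_rate - 19.
Linear in tax_rate, so extremes are at the endpoints: tax_rate = -1 gives inflation = -14; tax_rate = 9 gives inflation = -64.

-64 to -14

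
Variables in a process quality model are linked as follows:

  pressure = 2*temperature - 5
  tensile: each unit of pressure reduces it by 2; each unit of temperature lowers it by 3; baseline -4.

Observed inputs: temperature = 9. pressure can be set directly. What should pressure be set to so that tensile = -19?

Intervening on pressure fixes its value directly, overriding its dependence on temperature.
Substituting into the tensile equation gives tensile = -2*pressure - 31.
Solve -2*pressure - 31 = -19: pressure = (-19 + 31) / -2 = -6.

pressure = -6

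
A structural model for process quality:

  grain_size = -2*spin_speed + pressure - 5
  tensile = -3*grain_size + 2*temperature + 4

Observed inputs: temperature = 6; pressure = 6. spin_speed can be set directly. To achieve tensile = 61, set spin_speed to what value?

spin_speed = 8

Substituting into the grain_size equation gives grain_size = -2*spin_speed + 1.
Substituting into the tensile equation gives tensile = 6*spin_speed + 13.
Solve 6*spin_speed + 13 = 61: spin_speed = (61 - 13) / 6 = 8.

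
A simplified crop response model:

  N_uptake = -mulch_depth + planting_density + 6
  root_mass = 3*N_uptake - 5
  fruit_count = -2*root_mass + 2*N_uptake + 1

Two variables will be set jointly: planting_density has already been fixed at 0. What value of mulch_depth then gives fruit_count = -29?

mulch_depth = -4

With planting_density held at 0:
Substituting into the N_uptake equation gives N_uptake = -mulch_depth + 6.
root_mass becomes -3*mulch_depth + 13.
fruit_count becomes 4*mulch_depth - 13.
Solve 4*mulch_depth - 13 = -29: mulch_depth = (-29 + 13) / 4 = -4.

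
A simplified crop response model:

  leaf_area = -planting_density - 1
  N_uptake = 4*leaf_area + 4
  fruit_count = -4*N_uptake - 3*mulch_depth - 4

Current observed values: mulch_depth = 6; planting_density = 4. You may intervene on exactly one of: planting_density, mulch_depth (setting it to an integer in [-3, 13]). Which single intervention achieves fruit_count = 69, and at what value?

set mulch_depth = -3

Intervening on planting_density: fruit_count = 16*planting_density - 22. Reaching 69 requires planting_density = 91/16, not an integer.
Intervening on mulch_depth: with other inputs at their observed values, fruit_count = -3*mulch_depth + 60. Solving for 69 gives mulch_depth = -3, within [-3, 13].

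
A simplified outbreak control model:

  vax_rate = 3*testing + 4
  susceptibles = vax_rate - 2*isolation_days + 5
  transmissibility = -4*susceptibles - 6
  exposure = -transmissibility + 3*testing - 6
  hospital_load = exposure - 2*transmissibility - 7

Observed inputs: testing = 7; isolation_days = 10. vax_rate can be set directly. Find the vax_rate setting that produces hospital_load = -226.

vax_rate = -6

Intervening on vax_rate fixes its value directly, overriding its dependence on testing.
Substituting into the susceptibles equation gives susceptibles = vax_rate - 15.
This gives transmissibility = -4*vax_rate + 54.
exposure becomes 4*vax_rate - 39.
hospital_load becomes 12*vax_rate - 154.
Solve 12*vax_rate - 154 = -226: vax_rate = (-226 + 154) / 12 = -6.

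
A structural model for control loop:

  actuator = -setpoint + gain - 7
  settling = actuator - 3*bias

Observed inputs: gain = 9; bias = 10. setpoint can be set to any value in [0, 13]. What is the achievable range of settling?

Substituting into the actuator equation gives actuator = -setpoint + 2.
So settling = -setpoint - 28.
Linear in setpoint, so extremes are at the endpoints: setpoint = 0 gives settling = -28; setpoint = 13 gives settling = -41.

-41 to -28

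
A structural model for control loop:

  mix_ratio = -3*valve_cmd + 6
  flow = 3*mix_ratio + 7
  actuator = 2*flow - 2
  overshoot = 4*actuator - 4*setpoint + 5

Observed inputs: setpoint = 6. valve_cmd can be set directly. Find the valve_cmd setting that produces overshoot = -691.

valve_cmd = 12

Substituting into the flow equation gives flow = -9*valve_cmd + 25.
actuator becomes -18*valve_cmd + 48.
This gives overshoot = -72*valve_cmd + 173.
Solve -72*valve_cmd + 173 = -691: valve_cmd = (-691 - 173) / -72 = 12.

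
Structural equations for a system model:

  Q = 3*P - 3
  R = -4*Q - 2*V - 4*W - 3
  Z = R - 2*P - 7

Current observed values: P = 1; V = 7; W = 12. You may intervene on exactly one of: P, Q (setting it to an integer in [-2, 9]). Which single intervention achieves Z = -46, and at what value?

set P = -1

Intervening on P: with other inputs at their observed values, Z = -14*P - 60. Solving for -46 gives P = -1, within [-2, 9].
Intervening on Q: Z = -4*Q - 74. Reaching -46 requires Q = -7, outside [-2, 9].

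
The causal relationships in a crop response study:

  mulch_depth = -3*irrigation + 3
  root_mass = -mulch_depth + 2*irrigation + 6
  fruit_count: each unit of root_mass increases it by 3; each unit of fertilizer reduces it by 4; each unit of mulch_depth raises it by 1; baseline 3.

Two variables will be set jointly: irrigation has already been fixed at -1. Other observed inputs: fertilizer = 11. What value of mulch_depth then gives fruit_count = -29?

mulch_depth = 0

With irrigation held at -1:
Intervening on mulch_depth fixes its value directly, overriding its dependence on irrigation.
Substituting into the root_mass equation gives root_mass = -mulch_depth + 4.
Substituting into the fruit_count equation gives fruit_count = -2*mulch_depth - 29.
Solve -2*mulch_depth - 29 = -29: mulch_depth = (-29 + 29) / -2 = 0.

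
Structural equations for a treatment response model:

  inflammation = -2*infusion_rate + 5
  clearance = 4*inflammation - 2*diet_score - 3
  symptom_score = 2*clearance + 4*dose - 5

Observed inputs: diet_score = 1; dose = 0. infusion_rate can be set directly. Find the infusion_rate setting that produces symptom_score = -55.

Substituting into the clearance equation gives clearance = -8*infusion_rate + 15.
symptom_score becomes -16*infusion_rate + 25.
Solve -16*infusion_rate + 25 = -55: infusion_rate = (-55 - 25) / -16 = 5.

infusion_rate = 5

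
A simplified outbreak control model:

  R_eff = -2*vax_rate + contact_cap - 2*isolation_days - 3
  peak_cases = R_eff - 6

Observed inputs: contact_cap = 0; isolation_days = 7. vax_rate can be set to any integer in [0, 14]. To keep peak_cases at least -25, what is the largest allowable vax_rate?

vax_rate = 1

Substituting into the R_eff equation gives R_eff = -2*vax_rate - 17.
Substituting into the peak_cases equation gives peak_cases = -2*vax_rate - 23.
Require -2*vax_rate - 23 ≥ -25, so vax_rate ≤ 1.
The largest integer in [0, 14] satisfying this is 1.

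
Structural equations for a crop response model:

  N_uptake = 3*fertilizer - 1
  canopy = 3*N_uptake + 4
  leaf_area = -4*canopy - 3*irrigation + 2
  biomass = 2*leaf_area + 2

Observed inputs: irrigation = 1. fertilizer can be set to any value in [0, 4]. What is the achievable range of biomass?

Substituting into the canopy equation gives canopy = 9*fertilizer + 1.
This gives leaf_area = -36*fertilizer - 5.
Substituting into the biomass equation gives biomass = -72*fertilizer - 8.
Linear in fertilizer, so extremes are at the endpoints: fertilizer = 0 gives biomass = -8; fertilizer = 4 gives biomass = -296.

-296 to -8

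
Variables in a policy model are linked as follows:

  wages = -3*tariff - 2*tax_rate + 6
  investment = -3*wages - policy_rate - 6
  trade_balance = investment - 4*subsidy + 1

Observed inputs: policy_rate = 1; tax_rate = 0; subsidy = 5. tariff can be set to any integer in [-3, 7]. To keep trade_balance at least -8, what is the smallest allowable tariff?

tariff = 4

Substituting into the wages equation gives wages = -3*tariff + 6.
This gives investment = 9*tariff - 25.
trade_balance becomes 9*tariff - 44.
Require 9*tariff - 44 ≥ -8, so tariff ≥ 4.
The smallest integer in [-3, 7] satisfying this is 4.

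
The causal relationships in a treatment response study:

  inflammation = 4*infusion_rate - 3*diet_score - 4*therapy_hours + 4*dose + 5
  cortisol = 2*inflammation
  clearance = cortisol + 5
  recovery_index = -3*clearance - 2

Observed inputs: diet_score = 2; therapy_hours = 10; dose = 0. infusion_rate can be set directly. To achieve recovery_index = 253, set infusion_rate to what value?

infusion_rate = -1

Substituting into the inflammation equation gives inflammation = 4*infusion_rate - 41.
cortisol becomes 8*infusion_rate - 82.
This gives clearance = 8*infusion_rate - 77.
This gives recovery_index = -24*infusion_rate + 229.
Solve -24*infusion_rate + 229 = 253: infusion_rate = (253 - 229) / -24 = -1.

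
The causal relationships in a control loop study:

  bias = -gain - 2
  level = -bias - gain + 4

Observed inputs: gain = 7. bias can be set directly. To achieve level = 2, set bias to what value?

Intervening on bias fixes its value directly, overriding its dependence on gain.
Substituting into the level equation gives level = -bias - 3.
Solve -bias - 3 = 2: bias = (2 + 3) / -1 = -5.

bias = -5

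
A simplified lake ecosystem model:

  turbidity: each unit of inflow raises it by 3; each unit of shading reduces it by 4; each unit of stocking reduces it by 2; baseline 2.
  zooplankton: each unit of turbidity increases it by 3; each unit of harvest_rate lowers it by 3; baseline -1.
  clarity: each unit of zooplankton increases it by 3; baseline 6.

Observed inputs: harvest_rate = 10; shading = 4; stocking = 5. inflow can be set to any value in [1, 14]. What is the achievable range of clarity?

Substituting into the turbidity equation gives turbidity = 3*inflow - 24.
This gives zooplankton = 9*inflow - 103.
So clarity = 27*inflow - 303.
Linear in inflow, so extremes are at the endpoints: inflow = 1 gives clarity = -276; inflow = 14 gives clarity = 75.

-276 to 75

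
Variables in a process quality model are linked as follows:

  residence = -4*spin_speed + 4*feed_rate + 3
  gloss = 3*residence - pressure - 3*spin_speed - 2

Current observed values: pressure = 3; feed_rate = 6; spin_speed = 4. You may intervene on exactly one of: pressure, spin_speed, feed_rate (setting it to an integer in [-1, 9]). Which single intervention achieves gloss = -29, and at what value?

Intervening on pressure: gloss = -pressure + 19. Reaching -29 requires pressure = 48, outside [-1, 9].
Intervening on spin_speed: with other inputs at their observed values, gloss = -15*spin_speed + 76. Solving for -29 gives spin_speed = 7, within [-1, 9].
Intervening on feed_rate: gloss = 12*feed_rate - 56. Reaching -29 requires feed_rate = 9/4, not an integer.

set spin_speed = 7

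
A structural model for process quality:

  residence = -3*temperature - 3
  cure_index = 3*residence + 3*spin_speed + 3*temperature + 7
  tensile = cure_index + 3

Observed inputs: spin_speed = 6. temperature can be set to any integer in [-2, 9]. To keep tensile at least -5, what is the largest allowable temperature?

temperature = 4

Substituting into the cure_index equation gives cure_index = -6*temperature + 16.
This gives tensile = -6*temperature + 19.
Require -6*temperature + 19 ≥ -5, so temperature ≤ 4.
The largest integer in [-2, 9] satisfying this is 4.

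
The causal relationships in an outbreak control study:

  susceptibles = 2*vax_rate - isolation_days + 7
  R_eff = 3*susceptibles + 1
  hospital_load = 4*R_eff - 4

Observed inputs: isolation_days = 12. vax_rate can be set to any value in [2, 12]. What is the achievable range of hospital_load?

Substituting into the susceptibles equation gives susceptibles = 2*vax_rate - 5.
Substituting into the R_eff equation gives R_eff = 6*vax_rate - 14.
This gives hospital_load = 24*vax_rate - 60.
Linear in vax_rate, so extremes are at the endpoints: vax_rate = 2 gives hospital_load = -12; vax_rate = 12 gives hospital_load = 228.

-12 to 228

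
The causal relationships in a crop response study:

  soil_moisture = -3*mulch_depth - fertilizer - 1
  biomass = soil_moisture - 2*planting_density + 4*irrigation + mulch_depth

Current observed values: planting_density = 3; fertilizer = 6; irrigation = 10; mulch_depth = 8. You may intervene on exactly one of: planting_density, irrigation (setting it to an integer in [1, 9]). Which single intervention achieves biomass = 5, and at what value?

set planting_density = 6

Intervening on planting_density: with other inputs at their observed values, biomass = -2*planting_density + 17. Solving for 5 gives planting_density = 6, within [1, 9].
Intervening on irrigation: biomass = 4*irrigation - 29. Reaching 5 requires irrigation = 17/2, not an integer.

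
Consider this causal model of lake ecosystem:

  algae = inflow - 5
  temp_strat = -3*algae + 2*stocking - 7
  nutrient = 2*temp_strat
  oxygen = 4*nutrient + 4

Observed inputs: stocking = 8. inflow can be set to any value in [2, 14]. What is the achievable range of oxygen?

Substituting into the temp_strat equation gives temp_strat = -3*inflow + 24.
Substituting into the nutrient equation gives nutrient = -6*inflow + 48.
Substituting into the oxygen equation gives oxygen = -24*inflow + 196.
Linear in inflow, so extremes are at the endpoints: inflow = 2 gives oxygen = 148; inflow = 14 gives oxygen = -140.

-140 to 148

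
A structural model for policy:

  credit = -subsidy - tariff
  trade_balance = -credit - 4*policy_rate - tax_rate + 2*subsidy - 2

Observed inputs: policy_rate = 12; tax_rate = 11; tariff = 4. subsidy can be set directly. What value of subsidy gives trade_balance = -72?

Substituting into the credit equation gives credit = -subsidy - 4.
Substituting into the trade_balance equation gives trade_balance = 3*subsidy - 57.
Solve 3*subsidy - 57 = -72: subsidy = (-72 + 57) / 3 = -5.

subsidy = -5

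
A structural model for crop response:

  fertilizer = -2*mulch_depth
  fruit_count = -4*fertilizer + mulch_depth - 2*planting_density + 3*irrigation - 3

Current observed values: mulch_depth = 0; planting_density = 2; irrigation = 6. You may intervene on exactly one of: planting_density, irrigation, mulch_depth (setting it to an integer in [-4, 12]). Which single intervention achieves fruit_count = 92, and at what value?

Intervening on planting_density: fruit_count = -2*planting_density + 15. Reaching 92 requires planting_density = -77/2, not an integer.
Intervening on irrigation: fruit_count = 3*irrigation - 7. Reaching 92 requires irrigation = 33, outside [-4, 12].
Intervening on mulch_depth: with other inputs at their observed values, fruit_count = 9*mulch_depth + 11. Solving for 92 gives mulch_depth = 9, within [-4, 12].

set mulch_depth = 9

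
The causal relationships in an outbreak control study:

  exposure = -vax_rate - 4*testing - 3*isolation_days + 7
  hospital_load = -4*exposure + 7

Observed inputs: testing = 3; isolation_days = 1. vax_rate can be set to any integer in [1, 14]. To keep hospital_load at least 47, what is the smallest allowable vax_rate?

vax_rate = 2

Substituting into the exposure equation gives exposure = -vax_rate - 8.
So hospital_load = 4*vax_rate + 39.
Require 4*vax_rate + 39 ≥ 47, so vax_rate ≥ 2.
The smallest integer in [1, 14] satisfying this is 2.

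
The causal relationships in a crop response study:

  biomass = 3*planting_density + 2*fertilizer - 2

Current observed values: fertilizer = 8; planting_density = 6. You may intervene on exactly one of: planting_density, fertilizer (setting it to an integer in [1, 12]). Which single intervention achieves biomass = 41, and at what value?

set planting_density = 9

Intervening on planting_density: with other inputs at their observed values, biomass = 3*planting_density + 14. Solving for 41 gives planting_density = 9, within [1, 12].
Intervening on fertilizer: biomass = 2*fertilizer + 16. Reaching 41 requires fertilizer = 25/2, not an integer.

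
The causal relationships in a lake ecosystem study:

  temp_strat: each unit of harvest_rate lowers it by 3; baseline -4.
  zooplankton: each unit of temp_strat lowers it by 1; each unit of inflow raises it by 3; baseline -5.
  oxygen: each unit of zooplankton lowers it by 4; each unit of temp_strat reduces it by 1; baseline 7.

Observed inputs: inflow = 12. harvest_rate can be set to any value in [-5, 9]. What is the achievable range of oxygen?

Substituting into the zooplankton equation gives zooplankton = 3*harvest_rate + 35.
So oxygen = -9*harvest_rate - 129.
Linear in harvest_rate, so extremes are at the endpoints: harvest_rate = -5 gives oxygen = -84; harvest_rate = 9 gives oxygen = -210.

-210 to -84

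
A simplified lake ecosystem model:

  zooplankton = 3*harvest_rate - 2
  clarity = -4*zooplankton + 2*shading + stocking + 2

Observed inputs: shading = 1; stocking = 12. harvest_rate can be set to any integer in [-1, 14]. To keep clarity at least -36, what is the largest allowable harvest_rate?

harvest_rate = 5

Substituting into the clarity equation gives clarity = -12*harvest_rate + 24.
Require -12*harvest_rate + 24 ≥ -36, so harvest_rate ≤ 5.
The largest integer in [-1, 14] satisfying this is 5.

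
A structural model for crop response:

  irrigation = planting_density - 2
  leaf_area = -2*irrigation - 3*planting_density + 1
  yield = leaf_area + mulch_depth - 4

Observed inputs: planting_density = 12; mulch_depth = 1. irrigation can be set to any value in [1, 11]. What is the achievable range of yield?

Intervening on irrigation fixes its value directly, overriding its dependence on planting_density.
Substituting into the leaf_area equation gives leaf_area = -2*irrigation - 35.
Substituting into the yield equation gives yield = -2*irrigation - 38.
Linear in irrigation, so extremes are at the endpoints: irrigation = 1 gives yield = -40; irrigation = 11 gives yield = -60.

-60 to -40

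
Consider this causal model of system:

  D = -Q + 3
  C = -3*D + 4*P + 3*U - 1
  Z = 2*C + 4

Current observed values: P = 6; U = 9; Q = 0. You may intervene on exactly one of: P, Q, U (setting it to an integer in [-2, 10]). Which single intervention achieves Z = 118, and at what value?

Intervening on P: with other inputs at their observed values, Z = 8*P + 38. Solving for 118 gives P = 10, within [-2, 10].
Intervening on Q: Z = 6*Q + 86. Reaching 118 requires Q = 16/3, not an integer.
Intervening on U: Z = 6*U + 32. Reaching 118 requires U = 43/3, not an integer.

set P = 10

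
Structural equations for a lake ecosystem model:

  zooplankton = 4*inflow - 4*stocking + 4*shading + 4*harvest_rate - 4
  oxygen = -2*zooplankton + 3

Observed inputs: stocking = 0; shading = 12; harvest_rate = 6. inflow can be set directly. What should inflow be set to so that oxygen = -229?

Substituting into the zooplankton equation gives zooplankton = 4*inflow + 68.
Substituting into the oxygen equation gives oxygen = -8*inflow - 133.
Solve -8*inflow - 133 = -229: inflow = (-229 + 133) / -8 = 12.

inflow = 12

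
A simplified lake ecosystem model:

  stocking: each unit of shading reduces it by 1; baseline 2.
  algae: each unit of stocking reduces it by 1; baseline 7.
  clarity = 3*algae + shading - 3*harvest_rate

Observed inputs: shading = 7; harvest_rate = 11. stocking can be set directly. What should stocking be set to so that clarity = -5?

stocking = 0

Intervening on stocking fixes its value directly, overriding its dependence on shading.
Substituting into the clarity equation gives clarity = -3*stocking - 5.
Solve -3*stocking - 5 = -5: stocking = (-5 + 5) / -3 = 0.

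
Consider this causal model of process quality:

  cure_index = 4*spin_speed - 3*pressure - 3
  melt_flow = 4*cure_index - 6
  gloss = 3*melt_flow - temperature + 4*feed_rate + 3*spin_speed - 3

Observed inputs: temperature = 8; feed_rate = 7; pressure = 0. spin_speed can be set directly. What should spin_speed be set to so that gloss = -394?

spin_speed = -7

Substituting into the cure_index equation gives cure_index = 4*spin_speed - 3.
melt_flow becomes 16*spin_speed - 18.
gloss becomes 51*spin_speed - 37.
Solve 51*spin_speed - 37 = -394: spin_speed = (-394 + 37) / 51 = -7.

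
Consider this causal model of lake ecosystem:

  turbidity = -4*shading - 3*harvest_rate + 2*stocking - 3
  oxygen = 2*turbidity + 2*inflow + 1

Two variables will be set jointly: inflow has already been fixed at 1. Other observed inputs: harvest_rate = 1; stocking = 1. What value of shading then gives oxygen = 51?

shading = -7

With inflow held at 1:
Substituting into the turbidity equation gives turbidity = -4*shading - 4.
So oxygen = -8*shading - 5.
Solve -8*shading - 5 = 51: shading = (51 + 5) / -8 = -7.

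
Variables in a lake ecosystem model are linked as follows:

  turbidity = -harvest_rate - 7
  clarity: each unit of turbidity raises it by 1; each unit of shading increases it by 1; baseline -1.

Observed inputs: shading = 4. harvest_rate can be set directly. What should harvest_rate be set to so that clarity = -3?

harvest_rate = -1

Substituting into the clarity equation gives clarity = -harvest_rate - 4.
Solve -harvest_rate - 4 = -3: harvest_rate = (-3 + 4) / -1 = -1.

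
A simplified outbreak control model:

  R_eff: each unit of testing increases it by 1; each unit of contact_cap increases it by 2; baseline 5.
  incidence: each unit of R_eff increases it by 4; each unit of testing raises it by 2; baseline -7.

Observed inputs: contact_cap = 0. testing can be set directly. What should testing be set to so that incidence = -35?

testing = -8

Substituting into the R_eff equation gives R_eff = testing + 5.
So incidence = 6*testing + 13.
Solve 6*testing + 13 = -35: testing = (-35 - 13) / 6 = -8.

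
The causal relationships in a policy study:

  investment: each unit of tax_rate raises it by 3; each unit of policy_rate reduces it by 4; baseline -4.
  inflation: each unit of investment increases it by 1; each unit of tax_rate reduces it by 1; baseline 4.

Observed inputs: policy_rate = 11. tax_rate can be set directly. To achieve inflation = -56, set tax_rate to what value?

Substituting into the investment equation gives investment = 3*tax_rate - 48.
Substituting into the inflation equation gives inflation = 2*tax_rate - 44.
Solve 2*tax_rate - 44 = -56: tax_rate = (-56 + 44) / 2 = -6.

tax_rate = -6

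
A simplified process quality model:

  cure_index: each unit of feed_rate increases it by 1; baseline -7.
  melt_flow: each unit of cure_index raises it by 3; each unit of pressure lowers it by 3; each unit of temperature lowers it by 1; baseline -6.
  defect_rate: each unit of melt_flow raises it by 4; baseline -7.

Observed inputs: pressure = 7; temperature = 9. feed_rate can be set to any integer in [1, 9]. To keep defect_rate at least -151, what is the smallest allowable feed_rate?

feed_rate = 7

Substituting into the melt_flow equation gives melt_flow = 3*feed_rate - 57.
Substituting into the defect_rate equation gives defect_rate = 12*feed_rate - 235.
Require 12*feed_rate - 235 ≥ -151, so feed_rate ≥ 7.
The smallest integer in [1, 9] satisfying this is 7.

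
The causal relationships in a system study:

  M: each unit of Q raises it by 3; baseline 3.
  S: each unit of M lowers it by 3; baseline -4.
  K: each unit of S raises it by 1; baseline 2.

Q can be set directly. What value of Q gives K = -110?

Substituting into the S equation gives S = -9*Q - 13.
So K = -9*Q - 11.
Solve -9*Q - 11 = -110: Q = (-110 + 11) / -9 = 11.

Q = 11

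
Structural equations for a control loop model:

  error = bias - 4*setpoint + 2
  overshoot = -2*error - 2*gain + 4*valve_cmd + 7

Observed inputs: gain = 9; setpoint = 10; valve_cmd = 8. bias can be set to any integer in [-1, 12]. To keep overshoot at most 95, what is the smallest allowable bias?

bias = 1

Substituting into the error equation gives error = bias - 38.
overshoot becomes -2*bias + 97.
Require -2*bias + 97 ≤ 95, so bias ≥ 1.
The smallest integer in [-1, 12] satisfying this is 1.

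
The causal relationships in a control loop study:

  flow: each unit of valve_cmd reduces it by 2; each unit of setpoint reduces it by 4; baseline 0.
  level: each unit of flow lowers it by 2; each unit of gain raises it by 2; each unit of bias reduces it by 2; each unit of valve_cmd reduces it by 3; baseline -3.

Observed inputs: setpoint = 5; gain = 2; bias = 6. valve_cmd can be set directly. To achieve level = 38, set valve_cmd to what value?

valve_cmd = 9

Substituting into the flow equation gives flow = -2*valve_cmd - 20.
Substituting into the level equation gives level = valve_cmd + 29.
Solve valve_cmd + 29 = 38: valve_cmd = (38 - 29) / 1 = 9.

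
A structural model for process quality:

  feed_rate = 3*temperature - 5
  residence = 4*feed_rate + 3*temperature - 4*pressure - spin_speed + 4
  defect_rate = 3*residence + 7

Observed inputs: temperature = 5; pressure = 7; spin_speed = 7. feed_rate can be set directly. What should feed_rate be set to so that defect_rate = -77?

Intervening on feed_rate fixes its value directly, overriding its dependence on temperature.
Substituting into the residence equation gives residence = 4*feed_rate - 16.
Substituting into the defect_rate equation gives defect_rate = 12*feed_rate - 41.
Solve 12*feed_rate - 41 = -77: feed_rate = (-77 + 41) / 12 = -3.

feed_rate = -3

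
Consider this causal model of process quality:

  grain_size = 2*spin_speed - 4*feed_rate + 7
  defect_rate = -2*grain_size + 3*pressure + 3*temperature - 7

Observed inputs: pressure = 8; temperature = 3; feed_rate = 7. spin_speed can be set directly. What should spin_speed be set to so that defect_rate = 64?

Substituting into the grain_size equation gives grain_size = 2*spin_speed - 21.
Substituting into the defect_rate equation gives defect_rate = -4*spin_speed + 68.
Solve -4*spin_speed + 68 = 64: spin_speed = (64 - 68) / -4 = 1.

spin_speed = 1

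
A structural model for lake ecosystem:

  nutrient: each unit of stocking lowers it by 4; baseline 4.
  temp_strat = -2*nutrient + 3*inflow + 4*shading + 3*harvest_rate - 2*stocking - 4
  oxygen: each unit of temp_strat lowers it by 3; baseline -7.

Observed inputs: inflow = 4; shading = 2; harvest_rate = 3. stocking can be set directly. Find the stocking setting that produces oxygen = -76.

stocking = 1

Substituting into the temp_strat equation gives temp_strat = 6*stocking + 17.
Substituting into the oxygen equation gives oxygen = -18*stocking - 58.
Solve -18*stocking - 58 = -76: stocking = (-76 + 58) / -18 = 1.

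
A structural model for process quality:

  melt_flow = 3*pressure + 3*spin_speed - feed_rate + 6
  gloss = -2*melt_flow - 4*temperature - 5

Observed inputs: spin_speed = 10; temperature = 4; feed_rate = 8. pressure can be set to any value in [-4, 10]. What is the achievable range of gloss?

-137 to -53

Substituting into the melt_flow equation gives melt_flow = 3*pressure + 28.
Substituting into the gloss equation gives gloss = -6*pressure - 77.
Linear in pressure, so extremes are at the endpoints: pressure = -4 gives gloss = -53; pressure = 10 gives gloss = -137.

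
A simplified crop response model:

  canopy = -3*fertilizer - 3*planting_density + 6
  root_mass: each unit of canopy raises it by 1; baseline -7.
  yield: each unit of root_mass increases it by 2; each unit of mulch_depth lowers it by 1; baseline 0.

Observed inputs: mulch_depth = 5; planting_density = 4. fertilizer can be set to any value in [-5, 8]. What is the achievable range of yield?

Substituting into the canopy equation gives canopy = -3*fertilizer - 6.
Substituting into the root_mass equation gives root_mass = -3*fertilizer - 13.
So yield = -6*fertilizer - 31.
Linear in fertilizer, so extremes are at the endpoints: fertilizer = -5 gives yield = -1; fertilizer = 8 gives yield = -79.

-79 to -1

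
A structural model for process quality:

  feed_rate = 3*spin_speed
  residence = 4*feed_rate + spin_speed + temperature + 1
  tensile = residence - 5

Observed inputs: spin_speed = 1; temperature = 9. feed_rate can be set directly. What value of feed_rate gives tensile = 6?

Intervening on feed_rate fixes its value directly, overriding its dependence on spin_speed.
Substituting into the residence equation gives residence = 4*feed_rate + 11.
Substituting into the tensile equation gives tensile = 4*feed_rate + 6.
Solve 4*feed_rate + 6 = 6: feed_rate = (6 - 6) / 4 = 0.

feed_rate = 0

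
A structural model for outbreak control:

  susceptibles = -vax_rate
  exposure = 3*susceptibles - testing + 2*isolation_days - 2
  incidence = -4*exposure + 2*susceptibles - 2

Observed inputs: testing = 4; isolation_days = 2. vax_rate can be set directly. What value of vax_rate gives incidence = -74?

Substituting into the exposure equation gives exposure = -3*vax_rate - 2.
Substituting into the incidence equation gives incidence = 10*vax_rate + 6.
Solve 10*vax_rate + 6 = -74: vax_rate = (-74 - 6) / 10 = -8.

vax_rate = -8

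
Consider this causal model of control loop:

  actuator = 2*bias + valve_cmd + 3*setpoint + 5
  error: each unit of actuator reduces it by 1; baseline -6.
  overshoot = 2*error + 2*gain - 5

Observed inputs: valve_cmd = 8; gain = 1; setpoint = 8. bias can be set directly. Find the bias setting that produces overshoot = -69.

bias = -5

Substituting into the actuator equation gives actuator = 2*bias + 37.
error becomes -2*bias - 43.
overshoot becomes -4*bias - 89.
Solve -4*bias - 89 = -69: bias = (-69 + 89) / -4 = -5.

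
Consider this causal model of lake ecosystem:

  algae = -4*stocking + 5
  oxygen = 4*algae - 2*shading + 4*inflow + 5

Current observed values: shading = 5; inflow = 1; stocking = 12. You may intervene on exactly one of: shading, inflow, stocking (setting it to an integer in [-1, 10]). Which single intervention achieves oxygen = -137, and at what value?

Intervening on shading: oxygen = -2*shading - 163. Reaching -137 requires shading = -13, outside [-1, 10].
Intervening on inflow: with other inputs at their observed values, oxygen = 4*inflow - 177. Solving for -137 gives inflow = 10, within [-1, 10].
Intervening on stocking: oxygen = -16*stocking + 19. Reaching -137 requires stocking = 39/4, not an integer.

set inflow = 10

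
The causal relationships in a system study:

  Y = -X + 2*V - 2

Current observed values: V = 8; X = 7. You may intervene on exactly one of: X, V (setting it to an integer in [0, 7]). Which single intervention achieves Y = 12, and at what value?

Intervening on X: with other inputs at their observed values, Y = -X + 14. Solving for 12 gives X = 2, within [0, 7].
Intervening on V: Y = 2*V - 9. Reaching 12 requires V = 21/2, not an integer.

set X = 2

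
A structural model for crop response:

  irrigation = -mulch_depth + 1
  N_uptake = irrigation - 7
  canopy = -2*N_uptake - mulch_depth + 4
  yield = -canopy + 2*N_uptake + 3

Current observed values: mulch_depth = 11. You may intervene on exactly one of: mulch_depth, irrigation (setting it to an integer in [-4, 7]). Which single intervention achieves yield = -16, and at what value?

set mulch_depth = -3

Intervening on mulch_depth: with other inputs at their observed values, yield = -3*mulch_depth - 25. Solving for -16 gives mulch_depth = -3, within [-4, 7].
Intervening on irrigation: yield = 4*irrigation - 18. Reaching -16 requires irrigation = 1/2, not an integer.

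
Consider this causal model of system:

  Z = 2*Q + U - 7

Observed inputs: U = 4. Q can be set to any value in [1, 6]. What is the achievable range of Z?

-1 to 9

Substituting into the Z equation gives Z = 2*Q - 3.
Linear in Q, so extremes are at the endpoints: Q = 1 gives Z = -1; Q = 6 gives Z = 9.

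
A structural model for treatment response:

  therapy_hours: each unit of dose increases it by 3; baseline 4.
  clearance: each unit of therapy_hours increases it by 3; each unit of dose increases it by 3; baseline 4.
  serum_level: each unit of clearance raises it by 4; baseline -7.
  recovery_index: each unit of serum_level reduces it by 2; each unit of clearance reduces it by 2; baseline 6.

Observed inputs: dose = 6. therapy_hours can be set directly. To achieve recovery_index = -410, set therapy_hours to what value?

therapy_hours = 7

Intervening on therapy_hours fixes its value directly, overriding its dependence on dose.
Substituting into the clearance equation gives clearance = 3*therapy_hours + 22.
serum_level becomes 12*therapy_hours + 81.
Substituting into the recovery_index equation gives recovery_index = -30*therapy_hours - 200.
Solve -30*therapy_hours - 200 = -410: therapy_hours = (-410 + 200) / -30 = 7.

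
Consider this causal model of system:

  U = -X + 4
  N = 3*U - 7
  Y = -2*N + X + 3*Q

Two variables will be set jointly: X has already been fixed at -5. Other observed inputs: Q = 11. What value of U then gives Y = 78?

With X held at -5:
Intervening on U fixes its value directly, overriding its dependence on X.
Substituting into the Y equation gives Y = -6*U + 42.
Solve -6*U + 42 = 78: U = (78 - 42) / -6 = -6.

U = -6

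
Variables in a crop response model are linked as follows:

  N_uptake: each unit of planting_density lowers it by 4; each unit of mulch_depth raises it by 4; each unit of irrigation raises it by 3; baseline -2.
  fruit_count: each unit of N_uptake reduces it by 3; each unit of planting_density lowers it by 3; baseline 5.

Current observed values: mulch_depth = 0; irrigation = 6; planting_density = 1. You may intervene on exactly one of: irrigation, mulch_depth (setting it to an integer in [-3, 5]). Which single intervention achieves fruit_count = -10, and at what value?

Intervening on irrigation: fruit_count = -9*irrigation + 20. Reaching -10 requires irrigation = 10/3, not an integer.
Intervening on mulch_depth: with other inputs at their observed values, fruit_count = -12*mulch_depth - 34. Solving for -10 gives mulch_depth = -2, within [-3, 5].

set mulch_depth = -2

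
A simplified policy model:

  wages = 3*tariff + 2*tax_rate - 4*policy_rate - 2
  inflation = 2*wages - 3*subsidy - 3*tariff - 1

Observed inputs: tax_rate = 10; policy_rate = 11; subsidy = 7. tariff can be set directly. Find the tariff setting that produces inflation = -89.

tariff = -5

Substituting into the wages equation gives wages = 3*tariff - 26.
So inflation = 3*tariff - 74.
Solve 3*tariff - 74 = -89: tariff = (-89 + 74) / 3 = -5.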